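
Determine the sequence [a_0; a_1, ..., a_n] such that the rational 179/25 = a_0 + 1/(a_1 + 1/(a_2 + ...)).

[7; 6, 4]

Run the Euclidean algorithm on 179 and 25; the successive quotients are the partial quotients a_0, a_1, ... (each step inverts the fractional part left over by the previous one):
  179 = 7*25 + 4, so a_0 = 7.
  25 = 6*4 + 1, so a_1 = 6.
  4 = 4*1 + 0, so a_2 = 4.
The remainder reaches 0 after 3 divisions, so the expansion has 3 partial quotients, read off in order.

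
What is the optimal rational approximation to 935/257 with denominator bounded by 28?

40/11

Expand x = 935/257 as a continued fraction with the Euclidean algorithm:
  935 = 3*257 + 164, so a_0 = 3.
  257 = 1*164 + 93, so a_1 = 1.
  164 = 1*93 + 71, so a_2 = 1.
  93 = 1*71 + 22, so a_3 = 1.
  71 = 3*22 + 5, so a_4 = 3.
  22 = 4*5 + 2, so a_5 = 4.
  5 = 2*2 + 1, so a_6 = 2.
  2 = 2*1 + 0, so a_7 = 2.
so x = [3; 1, 1, 1, 3, 4, 2, 2].
Convergents (p_i = a_i*p_{i-1} + p_{i-2}, q_i = a_i*q_{i-1} + q_{i-2} with p_{-2}=0, p_{-1}=1, q_{-2}=1, q_{-1}=0), until the denominator exceeds 28:
  i=0: a_0=3, p_0 = 3*1 + 0 = 3, q_0 = 3*0 + 1 = 1.
  i=1: a_1=1, p_1 = 1*3 + 1 = 4, q_1 = 1*1 + 0 = 1.
  i=2: a_2=1, p_2 = 1*4 + 3 = 7, q_2 = 1*1 + 1 = 2.
  i=3: a_3=1, p_3 = 1*7 + 4 = 11, q_3 = 1*2 + 1 = 3.
  i=4: a_4=3, p_4 = 3*11 + 7 = 40, q_4 = 3*3 + 2 = 11.
  i=5: a_5=4, p_5 = 4*40 + 11 = 171, q_5 = 4*11 + 3 = 47.
q_5 = 47 > 28, so the last convergent with denominator <= 28 is p_4/q_4 = 40/11.
The closest fraction with denominator <= 28 is either p_4/q_4 or the intermediate fraction (k*p_4 + p_3)/(k*q_4 + q_3) with the largest k >= 1 whose denominator stays <= 28; these approach x as k grows, and every other convergent or intermediate fraction in range is farther away.
Largest k: floor((28 - q_3)/q_4) = floor((28 - 3)/11) = 2.
That gives (2*40 + 11)/(2*11 + 3) = 91/25.
Compare the errors: |x - 40/11| = |935*11 - 40*257|/(257*11) = 5/2827, and |x - 91/25| = |935*25 - 91*257|/(257*25) = 12/6425.
Cross-multiplying, 5*6425 = 32125 < 33924 = 12*2827, so 5/2827 is smaller: the convergent 40/11 is closer to x than 91/25.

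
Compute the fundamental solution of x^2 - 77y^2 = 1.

(x, y) = (351, 40)

First expand sqrt(77) as a continued fraction. With x_i = (sqrt(77) + m_i)/d_i and (m_0, d_0) = (0, 1): a_0 = floor(sqrt(77)) = 8, since 8^2 = 64 <= 77 < 81 = 9^2.
Iterate m_{i+1} = d_i*a_i - m_i, d_{i+1} = (77 - m_{i+1}^2)/d_i, a_{i+1} = floor((a_0 + m_{i+1})/d_{i+1}):
  m_1 = 1*8 - 0 = 8, d_1 = (77 - 8^2)/1 = 13/1 = 13, a_1 = floor((8 + 8)/13) = 1.
  m_2 = 13*1 - 8 = 5, d_2 = (77 - 5^2)/13 = 52/13 = 4, a_2 = floor((8 + 5)/4) = 3.
  m_3 = 4*3 - 5 = 7, d_3 = (77 - 7^2)/4 = 28/4 = 7, a_3 = floor((8 + 7)/7) = 2.
  m_4 = 7*2 - 7 = 7, d_4 = (77 - 7^2)/7 = 28/7 = 4, a_4 = floor((8 + 7)/4) = 3.
  m_5 = 4*3 - 7 = 5, d_5 = (77 - 5^2)/4 = 52/4 = 13, a_5 = floor((8 + 5)/13) = 1.
  m_6 = 13*1 - 5 = 8, d_6 = (77 - 8^2)/13 = 13/13 = 1, a_6 = floor((8 + 8)/1) = 16.
  m_7 = 1*16 - 8 = 8, d_7 = (77 - 8^2)/1 = 13/1 = 13: (m_7, d_7) = (m_1, d_1) = (8, 13), so from here the quotients repeat a_1, ..., a_6; the period length is 6.
So sqrt(77) = [8; (1, 3, 2, 3, 1, 16)] with period length k = 6.
k is even, so the fundamental solution of x^2 - 77y^2 = 1 is (p_{k-1}, q_{k-1}) = (p_5, q_5); compute convergents through index 5.
Convergents (p_i = a_i*p_{i-1} + p_{i-2}, q_i = a_i*q_{i-1} + q_{i-2} with p_{-2}=0, p_{-1}=1, q_{-2}=1, q_{-1}=0):
  i=0: a_0=8, p_0 = 8*1 + 0 = 8, q_0 = 8*0 + 1 = 1.
  i=1: a_1=1, p_1 = 1*8 + 1 = 9, q_1 = 1*1 + 0 = 1.
  i=2: a_2=3, p_2 = 3*9 + 8 = 35, q_2 = 3*1 + 1 = 4.
  i=3: a_3=2, p_3 = 2*35 + 9 = 79, q_3 = 2*4 + 1 = 9.
  i=4: a_4=3, p_4 = 3*79 + 35 = 272, q_4 = 3*9 + 4 = 31.
  i=5: a_5=1, p_5 = 1*272 + 79 = 351, q_5 = 1*31 + 9 = 40.
Check: 351^2 - 77*40^2 = 123201 - 123200 = 1, so (x, y) = (351, 40) solves the equation, and by the theorem it is the least positive solution.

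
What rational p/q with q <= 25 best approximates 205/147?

32/23

Expand x = 205/147 as a continued fraction with the Euclidean algorithm:
  205 = 1*147 + 58, so a_0 = 1.
  147 = 2*58 + 31, so a_1 = 2.
  58 = 1*31 + 27, so a_2 = 1.
  31 = 1*27 + 4, so a_3 = 1.
  27 = 6*4 + 3, so a_4 = 6.
  4 = 1*3 + 1, so a_5 = 1.
  3 = 3*1 + 0, so a_6 = 3.
so x = [1; 2, 1, 1, 6, 1, 3].
Convergents (p_i = a_i*p_{i-1} + p_{i-2}, q_i = a_i*q_{i-1} + q_{i-2} with p_{-2}=0, p_{-1}=1, q_{-2}=1, q_{-1}=0), until the denominator exceeds 25:
  i=0: a_0=1, p_0 = 1*1 + 0 = 1, q_0 = 1*0 + 1 = 1.
  i=1: a_1=2, p_1 = 2*1 + 1 = 3, q_1 = 2*1 + 0 = 2.
  i=2: a_2=1, p_2 = 1*3 + 1 = 4, q_2 = 1*2 + 1 = 3.
  i=3: a_3=1, p_3 = 1*4 + 3 = 7, q_3 = 1*3 + 2 = 5.
  i=4: a_4=6, p_4 = 6*7 + 4 = 46, q_4 = 6*5 + 3 = 33.
q_4 = 33 > 25, so the last convergent with denominator <= 25 is p_3/q_3 = 7/5.
The closest fraction with denominator <= 25 is either p_3/q_3 or the intermediate fraction (k*p_3 + p_2)/(k*q_3 + q_2) with the largest k >= 1 whose denominator stays <= 25; these approach x as k grows, and every other convergent or intermediate fraction in range is farther away.
Largest k: floor((25 - q_2)/q_3) = floor((25 - 3)/5) = 4.
That gives (4*7 + 4)/(4*5 + 3) = 32/23.
Compare the errors: |x - 7/5| = |205*5 - 7*147|/(147*5) = 4/735, and |x - 32/23| = |205*23 - 32*147|/(147*23) = 11/3381.
Cross-multiplying, 11*735 = 8085 < 13524 = 4*3381, so 11/3381 is smaller: the intermediate fraction 32/23 is closer to x than 7/5.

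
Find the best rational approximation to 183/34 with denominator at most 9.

43/8

Expand x = 183/34 as a continued fraction with the Euclidean algorithm:
  183 = 5*34 + 13, so a_0 = 5.
  34 = 2*13 + 8, so a_1 = 2.
  13 = 1*8 + 5, so a_2 = 1.
  8 = 1*5 + 3, so a_3 = 1.
  5 = 1*3 + 2, so a_4 = 1.
  3 = 1*2 + 1, so a_5 = 1.
  2 = 2*1 + 0, so a_6 = 2.
so x = [5; 2, 1, 1, 1, 1, 2].
Convergents (p_i = a_i*p_{i-1} + p_{i-2}, q_i = a_i*q_{i-1} + q_{i-2} with p_{-2}=0, p_{-1}=1, q_{-2}=1, q_{-1}=0), until the denominator exceeds 9:
  i=0: a_0=5, p_0 = 5*1 + 0 = 5, q_0 = 5*0 + 1 = 1.
  i=1: a_1=2, p_1 = 2*5 + 1 = 11, q_1 = 2*1 + 0 = 2.
  i=2: a_2=1, p_2 = 1*11 + 5 = 16, q_2 = 1*2 + 1 = 3.
  i=3: a_3=1, p_3 = 1*16 + 11 = 27, q_3 = 1*3 + 2 = 5.
  i=4: a_4=1, p_4 = 1*27 + 16 = 43, q_4 = 1*5 + 3 = 8.
  i=5: a_5=1, p_5 = 1*43 + 27 = 70, q_5 = 1*8 + 5 = 13.
q_5 = 13 > 9, so the last convergent with denominator <= 9 is p_4/q_4 = 43/8.
The closest fraction with denominator <= 9 is either p_4/q_4 or the intermediate fraction (k*p_4 + p_3)/(k*q_4 + q_3) with the largest k >= 1 whose denominator stays <= 9; these approach x as k grows, and every other convergent or intermediate fraction in range is farther away.
Largest k: floor((9 - q_3)/q_4) = floor((9 - 5)/8) = 0.
Since k = 0, no intermediate fraction beyond p_4/q_4 has denominator <= 9, so the convergent 43/8 is the closest (its error is |183*8 - 43*34|/(34*8) = 2/272).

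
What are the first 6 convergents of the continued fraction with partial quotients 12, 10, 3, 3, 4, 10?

Using the convergent recurrence p_i = a_i*p_{i-1} + p_{i-2}, q_i = a_i*q_{i-1} + q_{i-2} with p_{-2}=0, p_{-1}=1, q_{-2}=1, q_{-1}=0:
  i=0: a_0=12, p_0 = 12*1 + 0 = 12, q_0 = 12*0 + 1 = 1.
  i=1: a_1=10, p_1 = 10*12 + 1 = 121, q_1 = 10*1 + 0 = 10.
  i=2: a_2=3, p_2 = 3*121 + 12 = 375, q_2 = 3*10 + 1 = 31.
  i=3: a_3=3, p_3 = 3*375 + 121 = 1246, q_3 = 3*31 + 10 = 103.
  i=4: a_4=4, p_4 = 4*1246 + 375 = 5359, q_4 = 4*103 + 31 = 443.
  i=5: a_5=10, p_5 = 10*5359 + 1246 = 54836, q_5 = 10*443 + 103 = 4533.

12/1, 121/10, 375/31, 1246/103, 5359/443, 54836/4533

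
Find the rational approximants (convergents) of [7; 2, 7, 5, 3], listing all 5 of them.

Using the convergent recurrence p_i = a_i*p_{i-1} + p_{i-2}, q_i = a_i*q_{i-1} + q_{i-2} with p_{-2}=0, p_{-1}=1, q_{-2}=1, q_{-1}=0:
  i=0: a_0=7, p_0 = 7*1 + 0 = 7, q_0 = 7*0 + 1 = 1.
  i=1: a_1=2, p_1 = 2*7 + 1 = 15, q_1 = 2*1 + 0 = 2.
  i=2: a_2=7, p_2 = 7*15 + 7 = 112, q_2 = 7*2 + 1 = 15.
  i=3: a_3=5, p_3 = 5*112 + 15 = 575, q_3 = 5*15 + 2 = 77.
  i=4: a_4=3, p_4 = 3*575 + 112 = 1837, q_4 = 3*77 + 15 = 246.

7/1, 15/2, 112/15, 575/77, 1837/246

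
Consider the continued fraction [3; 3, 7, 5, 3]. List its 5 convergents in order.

3/1, 10/3, 73/22, 375/113, 1198/361

Using the convergent recurrence p_i = a_i*p_{i-1} + p_{i-2}, q_i = a_i*q_{i-1} + q_{i-2} with p_{-2}=0, p_{-1}=1, q_{-2}=1, q_{-1}=0:
  i=0: a_0=3, p_0 = 3*1 + 0 = 3, q_0 = 3*0 + 1 = 1.
  i=1: a_1=3, p_1 = 3*3 + 1 = 10, q_1 = 3*1 + 0 = 3.
  i=2: a_2=7, p_2 = 7*10 + 3 = 73, q_2 = 7*3 + 1 = 22.
  i=3: a_3=5, p_3 = 5*73 + 10 = 375, q_3 = 5*22 + 3 = 113.
  i=4: a_4=3, p_4 = 3*375 + 73 = 1198, q_4 = 3*113 + 22 = 361.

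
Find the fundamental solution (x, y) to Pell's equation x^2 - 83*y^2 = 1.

(x, y) = (82, 9)

First expand sqrt(83) as a continued fraction. With x_i = (sqrt(83) + m_i)/d_i and (m_0, d_0) = (0, 1): a_0 = floor(sqrt(83)) = 9, since 9^2 = 81 <= 83 < 100 = 10^2.
Iterate m_{i+1} = d_i*a_i - m_i, d_{i+1} = (83 - m_{i+1}^2)/d_i, a_{i+1} = floor((a_0 + m_{i+1})/d_{i+1}):
  m_1 = 1*9 - 0 = 9, d_1 = (83 - 9^2)/1 = 2/1 = 2, a_1 = floor((9 + 9)/2) = 9.
  m_2 = 2*9 - 9 = 9, d_2 = (83 - 9^2)/2 = 2/2 = 1, a_2 = floor((9 + 9)/1) = 18.
  m_3 = 1*18 - 9 = 9, d_3 = (83 - 9^2)/1 = 2/1 = 2: (m_3, d_3) = (m_1, d_1) = (9, 2), so from here the quotients repeat a_1, a_2; the period length is 2.
So sqrt(83) = [9; (9, 18)] with period length k = 2.
k is even, so the fundamental solution of x^2 - 83y^2 = 1 is (p_{k-1}, q_{k-1}) = (p_1, q_1); compute convergents through index 1.
Convergents (p_i = a_i*p_{i-1} + p_{i-2}, q_i = a_i*q_{i-1} + q_{i-2} with p_{-2}=0, p_{-1}=1, q_{-2}=1, q_{-1}=0):
  i=0: a_0=9, p_0 = 9*1 + 0 = 9, q_0 = 9*0 + 1 = 1.
  i=1: a_1=9, p_1 = 9*9 + 1 = 82, q_1 = 9*1 + 0 = 9.
Check: 82^2 - 83*9^2 = 6724 - 6723 = 1, so (x, y) = (82, 9) solves the equation, and by the theorem it is the least positive solution.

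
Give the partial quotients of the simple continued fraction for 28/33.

[0; 1, 5, 1, 1, 2]

Run the Euclidean algorithm on 28 and 33; the successive quotients are the partial quotients a_0, a_1, ... (each step inverts the fractional part left over by the previous one):
  28 = 0*33 + 28, so a_0 = 0.
  33 = 1*28 + 5, so a_1 = 1.
  28 = 5*5 + 3, so a_2 = 5.
  5 = 1*3 + 2, so a_3 = 1.
  3 = 1*2 + 1, so a_4 = 1.
  2 = 2*1 + 0, so a_5 = 2.
The remainder reaches 0 after 6 divisions, so the expansion has 6 partial quotients, read off in order.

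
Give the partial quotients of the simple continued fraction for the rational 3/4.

[0; 1, 3]

Run the Euclidean algorithm on 3 and 4; the successive quotients are the partial quotients a_0, a_1, ... (each step inverts the fractional part left over by the previous one):
  3 = 0*4 + 3, so a_0 = 0.
  4 = 1*3 + 1, so a_1 = 1.
  3 = 3*1 + 0, so a_2 = 3.
The remainder reaches 0 after 3 divisions, so the expansion has 3 partial quotients, read off in order.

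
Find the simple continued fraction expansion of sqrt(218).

Write x_i = (sqrt(218) + m_i)/d_i with (m_0, d_0) = (0, 1). a_0 = floor(sqrt(218)) = 14, since 14^2 = 196 <= 218 < 225 = 15^2.
Iterate m_{i+1} = d_i*a_i - m_i, d_{i+1} = (218 - m_{i+1}^2)/d_i, a_{i+1} = floor((a_0 + m_{i+1})/d_{i+1}):
  m_1 = 1*14 - 0 = 14, d_1 = (218 - 14^2)/1 = 22/1 = 22, a_1 = floor((14 + 14)/22) = 1.
  m_2 = 22*1 - 14 = 8, d_2 = (218 - 8^2)/22 = 154/22 = 7, a_2 = floor((14 + 8)/7) = 3.
  m_3 = 7*3 - 8 = 13, d_3 = (218 - 13^2)/7 = 49/7 = 7, a_3 = floor((14 + 13)/7) = 3.
  m_4 = 7*3 - 13 = 8, d_4 = (218 - 8^2)/7 = 154/7 = 22, a_4 = floor((14 + 8)/22) = 1.
  m_5 = 22*1 - 8 = 14, d_5 = (218 - 14^2)/22 = 22/22 = 1, a_5 = floor((14 + 14)/1) = 28.
  m_6 = 1*28 - 14 = 14, d_6 = (218 - 14^2)/1 = 22/1 = 22: (m_6, d_6) = (m_1, d_1) = (14, 22), so from here the quotients repeat a_1, ..., a_5; the period length is 5.
Hence the expansion of sqrt(218) is a_0 = 14 followed by the repeating block 1, 3, 3, 1, 28 (period 5).

[14; (1, 3, 3, 1, 28)]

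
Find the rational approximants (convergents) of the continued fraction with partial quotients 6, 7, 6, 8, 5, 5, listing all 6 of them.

6/1, 43/7, 264/43, 2155/351, 11039/1798, 57350/9341

Using the convergent recurrence p_i = a_i*p_{i-1} + p_{i-2}, q_i = a_i*q_{i-1} + q_{i-2} with p_{-2}=0, p_{-1}=1, q_{-2}=1, q_{-1}=0:
  i=0: a_0=6, p_0 = 6*1 + 0 = 6, q_0 = 6*0 + 1 = 1.
  i=1: a_1=7, p_1 = 7*6 + 1 = 43, q_1 = 7*1 + 0 = 7.
  i=2: a_2=6, p_2 = 6*43 + 6 = 264, q_2 = 6*7 + 1 = 43.
  i=3: a_3=8, p_3 = 8*264 + 43 = 2155, q_3 = 8*43 + 7 = 351.
  i=4: a_4=5, p_4 = 5*2155 + 264 = 11039, q_4 = 5*351 + 43 = 1798.
  i=5: a_5=5, p_5 = 5*11039 + 2155 = 57350, q_5 = 5*1798 + 351 = 9341.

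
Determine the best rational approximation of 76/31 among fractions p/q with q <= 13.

27/11

Expand x = 76/31 as a continued fraction with the Euclidean algorithm:
  76 = 2*31 + 14, so a_0 = 2.
  31 = 2*14 + 3, so a_1 = 2.
  14 = 4*3 + 2, so a_2 = 4.
  3 = 1*2 + 1, so a_3 = 1.
  2 = 2*1 + 0, so a_4 = 2.
so x = [2; 2, 4, 1, 2].
Convergents (p_i = a_i*p_{i-1} + p_{i-2}, q_i = a_i*q_{i-1} + q_{i-2} with p_{-2}=0, p_{-1}=1, q_{-2}=1, q_{-1}=0), until the denominator exceeds 13:
  i=0: a_0=2, p_0 = 2*1 + 0 = 2, q_0 = 2*0 + 1 = 1.
  i=1: a_1=2, p_1 = 2*2 + 1 = 5, q_1 = 2*1 + 0 = 2.
  i=2: a_2=4, p_2 = 4*5 + 2 = 22, q_2 = 4*2 + 1 = 9.
  i=3: a_3=1, p_3 = 1*22 + 5 = 27, q_3 = 1*9 + 2 = 11.
  i=4: a_4=2, p_4 = 2*27 + 22 = 76, q_4 = 2*11 + 9 = 31.
q_4 = 31 > 13, so the last convergent with denominator <= 13 is p_3/q_3 = 27/11.
The closest fraction with denominator <= 13 is either p_3/q_3 or the intermediate fraction (k*p_3 + p_2)/(k*q_3 + q_2) with the largest k >= 1 whose denominator stays <= 13; these approach x as k grows, and every other convergent or intermediate fraction in range is farther away.
Largest k: floor((13 - q_2)/q_3) = floor((13 - 9)/11) = 0.
Since k = 0, no intermediate fraction beyond p_3/q_3 has denominator <= 13, so the convergent 27/11 is the closest (its error is |76*11 - 27*31|/(31*11) = 1/341).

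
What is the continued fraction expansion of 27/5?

[5; 2, 2]

Run the Euclidean algorithm on 27 and 5; the successive quotients are the partial quotients a_0, a_1, ... (each step inverts the fractional part left over by the previous one):
  27 = 5*5 + 2, so a_0 = 5.
  5 = 2*2 + 1, so a_1 = 2.
  2 = 2*1 + 0, so a_2 = 2.
The remainder reaches 0 after 3 divisions, so the expansion has 3 partial quotients, read off in order.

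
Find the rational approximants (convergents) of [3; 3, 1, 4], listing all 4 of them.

Using the convergent recurrence p_i = a_i*p_{i-1} + p_{i-2}, q_i = a_i*q_{i-1} + q_{i-2} with p_{-2}=0, p_{-1}=1, q_{-2}=1, q_{-1}=0:
  i=0: a_0=3, p_0 = 3*1 + 0 = 3, q_0 = 3*0 + 1 = 1.
  i=1: a_1=3, p_1 = 3*3 + 1 = 10, q_1 = 3*1 + 0 = 3.
  i=2: a_2=1, p_2 = 1*10 + 3 = 13, q_2 = 1*3 + 1 = 4.
  i=3: a_3=4, p_3 = 4*13 + 10 = 62, q_3 = 4*4 + 3 = 19.

3/1, 10/3, 13/4, 62/19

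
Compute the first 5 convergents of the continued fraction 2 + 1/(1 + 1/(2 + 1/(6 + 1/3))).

Using the convergent recurrence p_i = a_i*p_{i-1} + p_{i-2}, q_i = a_i*q_{i-1} + q_{i-2} with p_{-2}=0, p_{-1}=1, q_{-2}=1, q_{-1}=0:
  i=0: a_0=2, p_0 = 2*1 + 0 = 2, q_0 = 2*0 + 1 = 1.
  i=1: a_1=1, p_1 = 1*2 + 1 = 3, q_1 = 1*1 + 0 = 1.
  i=2: a_2=2, p_2 = 2*3 + 2 = 8, q_2 = 2*1 + 1 = 3.
  i=3: a_3=6, p_3 = 6*8 + 3 = 51, q_3 = 6*3 + 1 = 19.
  i=4: a_4=3, p_4 = 3*51 + 8 = 161, q_4 = 3*19 + 3 = 60.

2/1, 3/1, 8/3, 51/19, 161/60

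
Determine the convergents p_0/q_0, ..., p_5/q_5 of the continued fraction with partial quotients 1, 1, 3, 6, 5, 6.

1/1, 2/1, 7/4, 44/25, 227/129, 1406/799

Using the convergent recurrence p_i = a_i*p_{i-1} + p_{i-2}, q_i = a_i*q_{i-1} + q_{i-2} with p_{-2}=0, p_{-1}=1, q_{-2}=1, q_{-1}=0:
  i=0: a_0=1, p_0 = 1*1 + 0 = 1, q_0 = 1*0 + 1 = 1.
  i=1: a_1=1, p_1 = 1*1 + 1 = 2, q_1 = 1*1 + 0 = 1.
  i=2: a_2=3, p_2 = 3*2 + 1 = 7, q_2 = 3*1 + 1 = 4.
  i=3: a_3=6, p_3 = 6*7 + 2 = 44, q_3 = 6*4 + 1 = 25.
  i=4: a_4=5, p_4 = 5*44 + 7 = 227, q_4 = 5*25 + 4 = 129.
  i=5: a_5=6, p_5 = 6*227 + 44 = 1406, q_5 = 6*129 + 25 = 799.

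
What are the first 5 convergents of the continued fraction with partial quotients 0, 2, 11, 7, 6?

0/1, 1/2, 11/23, 78/163, 479/1001

Using the convergent recurrence p_i = a_i*p_{i-1} + p_{i-2}, q_i = a_i*q_{i-1} + q_{i-2} with p_{-2}=0, p_{-1}=1, q_{-2}=1, q_{-1}=0:
  i=0: a_0=0, p_0 = 0*1 + 0 = 0, q_0 = 0*0 + 1 = 1.
  i=1: a_1=2, p_1 = 2*0 + 1 = 1, q_1 = 2*1 + 0 = 2.
  i=2: a_2=11, p_2 = 11*1 + 0 = 11, q_2 = 11*2 + 1 = 23.
  i=3: a_3=7, p_3 = 7*11 + 1 = 78, q_3 = 7*23 + 2 = 163.
  i=4: a_4=6, p_4 = 6*78 + 11 = 479, q_4 = 6*163 + 23 = 1001.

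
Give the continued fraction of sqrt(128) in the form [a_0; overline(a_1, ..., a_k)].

Write x_i = (sqrt(128) + m_i)/d_i with (m_0, d_0) = (0, 1). a_0 = floor(sqrt(128)) = 11, since 11^2 = 121 <= 128 < 144 = 12^2.
Iterate m_{i+1} = d_i*a_i - m_i, d_{i+1} = (128 - m_{i+1}^2)/d_i, a_{i+1} = floor((a_0 + m_{i+1})/d_{i+1}):
  m_1 = 1*11 - 0 = 11, d_1 = (128 - 11^2)/1 = 7/1 = 7, a_1 = floor((11 + 11)/7) = 3.
  m_2 = 7*3 - 11 = 10, d_2 = (128 - 10^2)/7 = 28/7 = 4, a_2 = floor((11 + 10)/4) = 5.
  m_3 = 4*5 - 10 = 10, d_3 = (128 - 10^2)/4 = 28/4 = 7, a_3 = floor((11 + 10)/7) = 3.
  m_4 = 7*3 - 10 = 11, d_4 = (128 - 11^2)/7 = 7/7 = 1, a_4 = floor((11 + 11)/1) = 22.
  m_5 = 1*22 - 11 = 11, d_5 = (128 - 11^2)/1 = 7/1 = 7: (m_5, d_5) = (m_1, d_1) = (11, 7), so from here the quotients repeat a_1, ..., a_4; the period length is 4.
Hence the expansion of sqrt(128) is a_0 = 11 followed by the repeating block 3, 5, 3, 22 (period 4).

[11; overline(3, 5, 3, 22)]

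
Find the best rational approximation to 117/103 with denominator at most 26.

25/22

Expand x = 117/103 as a continued fraction with the Euclidean algorithm:
  117 = 1*103 + 14, so a_0 = 1.
  103 = 7*14 + 5, so a_1 = 7.
  14 = 2*5 + 4, so a_2 = 2.
  5 = 1*4 + 1, so a_3 = 1.
  4 = 4*1 + 0, so a_4 = 4.
so x = [1; 7, 2, 1, 4].
Convergents (p_i = a_i*p_{i-1} + p_{i-2}, q_i = a_i*q_{i-1} + q_{i-2} with p_{-2}=0, p_{-1}=1, q_{-2}=1, q_{-1}=0), until the denominator exceeds 26:
  i=0: a_0=1, p_0 = 1*1 + 0 = 1, q_0 = 1*0 + 1 = 1.
  i=1: a_1=7, p_1 = 7*1 + 1 = 8, q_1 = 7*1 + 0 = 7.
  i=2: a_2=2, p_2 = 2*8 + 1 = 17, q_2 = 2*7 + 1 = 15.
  i=3: a_3=1, p_3 = 1*17 + 8 = 25, q_3 = 1*15 + 7 = 22.
  i=4: a_4=4, p_4 = 4*25 + 17 = 117, q_4 = 4*22 + 15 = 103.
q_4 = 103 > 26, so the last convergent with denominator <= 26 is p_3/q_3 = 25/22.
The closest fraction with denominator <= 26 is either p_3/q_3 or the intermediate fraction (k*p_3 + p_2)/(k*q_3 + q_2) with the largest k >= 1 whose denominator stays <= 26; these approach x as k grows, and every other convergent or intermediate fraction in range is farther away.
Largest k: floor((26 - q_2)/q_3) = floor((26 - 15)/22) = 0.
Since k = 0, no intermediate fraction beyond p_3/q_3 has denominator <= 26, so the convergent 25/22 is the closest (its error is |117*22 - 25*103|/(103*22) = 1/2266).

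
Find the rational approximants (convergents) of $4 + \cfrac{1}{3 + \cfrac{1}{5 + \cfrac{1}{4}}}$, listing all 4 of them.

4/1, 13/3, 69/16, 289/67

Using the convergent recurrence p_i = a_i*p_{i-1} + p_{i-2}, q_i = a_i*q_{i-1} + q_{i-2} with p_{-2}=0, p_{-1}=1, q_{-2}=1, q_{-1}=0:
  i=0: a_0=4, p_0 = 4*1 + 0 = 4, q_0 = 4*0 + 1 = 1.
  i=1: a_1=3, p_1 = 3*4 + 1 = 13, q_1 = 3*1 + 0 = 3.
  i=2: a_2=5, p_2 = 5*13 + 4 = 69, q_2 = 5*3 + 1 = 16.
  i=3: a_3=4, p_3 = 4*69 + 13 = 289, q_3 = 4*16 + 3 = 67.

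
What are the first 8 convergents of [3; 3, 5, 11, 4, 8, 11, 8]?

Using the convergent recurrence p_i = a_i*p_{i-1} + p_{i-2}, q_i = a_i*q_{i-1} + q_{i-2} with p_{-2}=0, p_{-1}=1, q_{-2}=1, q_{-1}=0:
  i=0: a_0=3, p_0 = 3*1 + 0 = 3, q_0 = 3*0 + 1 = 1.
  i=1: a_1=3, p_1 = 3*3 + 1 = 10, q_1 = 3*1 + 0 = 3.
  i=2: a_2=5, p_2 = 5*10 + 3 = 53, q_2 = 5*3 + 1 = 16.
  i=3: a_3=11, p_3 = 11*53 + 10 = 593, q_3 = 11*16 + 3 = 179.
  i=4: a_4=4, p_4 = 4*593 + 53 = 2425, q_4 = 4*179 + 16 = 732.
  i=5: a_5=8, p_5 = 8*2425 + 593 = 19993, q_5 = 8*732 + 179 = 6035.
  i=6: a_6=11, p_6 = 11*19993 + 2425 = 222348, q_6 = 11*6035 + 732 = 67117.
  i=7: a_7=8, p_7 = 8*222348 + 19993 = 1798777, q_7 = 8*67117 + 6035 = 542971.

3/1, 10/3, 53/16, 593/179, 2425/732, 19993/6035, 222348/67117, 1798777/542971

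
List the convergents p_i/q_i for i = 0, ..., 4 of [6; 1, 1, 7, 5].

6/1, 7/1, 13/2, 98/15, 503/77

Using the convergent recurrence p_i = a_i*p_{i-1} + p_{i-2}, q_i = a_i*q_{i-1} + q_{i-2} with p_{-2}=0, p_{-1}=1, q_{-2}=1, q_{-1}=0:
  i=0: a_0=6, p_0 = 6*1 + 0 = 6, q_0 = 6*0 + 1 = 1.
  i=1: a_1=1, p_1 = 1*6 + 1 = 7, q_1 = 1*1 + 0 = 1.
  i=2: a_2=1, p_2 = 1*7 + 6 = 13, q_2 = 1*1 + 1 = 2.
  i=3: a_3=7, p_3 = 7*13 + 7 = 98, q_3 = 7*2 + 1 = 15.
  i=4: a_4=5, p_4 = 5*98 + 13 = 503, q_4 = 5*15 + 2 = 77.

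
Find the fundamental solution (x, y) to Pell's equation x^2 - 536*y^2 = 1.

(x, y) = (145925, 6303)

First expand sqrt(536) as a continued fraction. With x_i = (sqrt(536) + m_i)/d_i and (m_0, d_0) = (0, 1): a_0 = floor(sqrt(536)) = 23, since 23^2 = 529 <= 536 < 576 = 24^2.
Iterate m_{i+1} = d_i*a_i - m_i, d_{i+1} = (536 - m_{i+1}^2)/d_i, a_{i+1} = floor((a_0 + m_{i+1})/d_{i+1}):
  m_1 = 1*23 - 0 = 23, d_1 = (536 - 23^2)/1 = 7/1 = 7, a_1 = floor((23 + 23)/7) = 6.
  m_2 = 7*6 - 23 = 19, d_2 = (536 - 19^2)/7 = 175/7 = 25, a_2 = floor((23 + 19)/25) = 1.
  m_3 = 25*1 - 19 = 6, d_3 = (536 - 6^2)/25 = 500/25 = 20, a_3 = floor((23 + 6)/20) = 1.
  m_4 = 20*1 - 6 = 14, d_4 = (536 - 14^2)/20 = 340/20 = 17, a_4 = floor((23 + 14)/17) = 2.
  m_5 = 17*2 - 14 = 20, d_5 = (536 - 20^2)/17 = 136/17 = 8, a_5 = floor((23 + 20)/8) = 5.
  m_6 = 8*5 - 20 = 20, d_6 = (536 - 20^2)/8 = 136/8 = 17, a_6 = floor((23 + 20)/17) = 2.
  m_7 = 17*2 - 20 = 14, d_7 = (536 - 14^2)/17 = 340/17 = 20, a_7 = floor((23 + 14)/20) = 1.
  m_8 = 20*1 - 14 = 6, d_8 = (536 - 6^2)/20 = 500/20 = 25, a_8 = floor((23 + 6)/25) = 1.
  m_9 = 25*1 - 6 = 19, d_9 = (536 - 19^2)/25 = 175/25 = 7, a_9 = floor((23 + 19)/7) = 6.
  m_10 = 7*6 - 19 = 23, d_10 = (536 - 23^2)/7 = 7/7 = 1, a_10 = floor((23 + 23)/1) = 46.
  m_11 = 1*46 - 23 = 23, d_11 = (536 - 23^2)/1 = 7/1 = 7: (m_11, d_11) = (m_1, d_1) = (23, 7), so from here the quotients repeat a_1, ..., a_10; the period length is 10.
So sqrt(536) = [23; (6, 1, 1, 2, 5, 2, 1, 1, 6, 46)] with period length k = 10.
k is even, so the fundamental solution of x^2 - 536y^2 = 1 is (p_{k-1}, q_{k-1}) = (p_9, q_9); compute convergents through index 9.
Convergents (p_i = a_i*p_{i-1} + p_{i-2}, q_i = a_i*q_{i-1} + q_{i-2} with p_{-2}=0, p_{-1}=1, q_{-2}=1, q_{-1}=0):
  i=0: a_0=23, p_0 = 23*1 + 0 = 23, q_0 = 23*0 + 1 = 1.
  i=1: a_1=6, p_1 = 6*23 + 1 = 139, q_1 = 6*1 + 0 = 6.
  i=2: a_2=1, p_2 = 1*139 + 23 = 162, q_2 = 1*6 + 1 = 7.
  i=3: a_3=1, p_3 = 1*162 + 139 = 301, q_3 = 1*7 + 6 = 13.
  i=4: a_4=2, p_4 = 2*301 + 162 = 764, q_4 = 2*13 + 7 = 33.
  i=5: a_5=5, p_5 = 5*764 + 301 = 4121, q_5 = 5*33 + 13 = 178.
  i=6: a_6=2, p_6 = 2*4121 + 764 = 9006, q_6 = 2*178 + 33 = 389.
  i=7: a_7=1, p_7 = 1*9006 + 4121 = 13127, q_7 = 1*389 + 178 = 567.
  i=8: a_8=1, p_8 = 1*13127 + 9006 = 22133, q_8 = 1*567 + 389 = 956.
  i=9: a_9=6, p_9 = 6*22133 + 13127 = 145925, q_9 = 6*956 + 567 = 6303.
Check: 145925^2 - 536*6303^2 = 21294105625 - 21294105624 = 1, so (x, y) = (145925, 6303) solves the equation, and by the theorem it is the least positive solution.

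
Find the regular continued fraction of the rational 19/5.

[3; 1, 4]

Run the Euclidean algorithm on 19 and 5; the successive quotients are the partial quotients a_0, a_1, ... (each step inverts the fractional part left over by the previous one):
  19 = 3*5 + 4, so a_0 = 3.
  5 = 1*4 + 1, so a_1 = 1.
  4 = 4*1 + 0, so a_2 = 4.
The remainder reaches 0 after 3 divisions, so the expansion has 3 partial quotients, read off in order.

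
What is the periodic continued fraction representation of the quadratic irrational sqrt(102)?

Write x_i = (sqrt(102) + m_i)/d_i with (m_0, d_0) = (0, 1). a_0 = floor(sqrt(102)) = 10, since 10^2 = 100 <= 102 < 121 = 11^2.
Iterate m_{i+1} = d_i*a_i - m_i, d_{i+1} = (102 - m_{i+1}^2)/d_i, a_{i+1} = floor((a_0 + m_{i+1})/d_{i+1}):
  m_1 = 1*10 - 0 = 10, d_1 = (102 - 10^2)/1 = 2/1 = 2, a_1 = floor((10 + 10)/2) = 10.
  m_2 = 2*10 - 10 = 10, d_2 = (102 - 10^2)/2 = 2/2 = 1, a_2 = floor((10 + 10)/1) = 20.
  m_3 = 1*20 - 10 = 10, d_3 = (102 - 10^2)/1 = 2/1 = 2: (m_3, d_3) = (m_1, d_1) = (10, 2), so from here the quotients repeat a_1, a_2; the period length is 2.
Hence the expansion of sqrt(102) is a_0 = 10 followed by the repeating block 10, 20 (period 2).

[10; (10, 20)]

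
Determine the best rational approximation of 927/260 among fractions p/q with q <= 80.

Expand x = 927/260 as a continued fraction with the Euclidean algorithm:
  927 = 3*260 + 147, so a_0 = 3.
  260 = 1*147 + 113, so a_1 = 1.
  147 = 1*113 + 34, so a_2 = 1.
  113 = 3*34 + 11, so a_3 = 3.
  34 = 3*11 + 1, so a_4 = 3.
  11 = 11*1 + 0, so a_5 = 11.
so x = [3; 1, 1, 3, 3, 11].
Convergents (p_i = a_i*p_{i-1} + p_{i-2}, q_i = a_i*q_{i-1} + q_{i-2} with p_{-2}=0, p_{-1}=1, q_{-2}=1, q_{-1}=0), until the denominator exceeds 80:
  i=0: a_0=3, p_0 = 3*1 + 0 = 3, q_0 = 3*0 + 1 = 1.
  i=1: a_1=1, p_1 = 1*3 + 1 = 4, q_1 = 1*1 + 0 = 1.
  i=2: a_2=1, p_2 = 1*4 + 3 = 7, q_2 = 1*1 + 1 = 2.
  i=3: a_3=3, p_3 = 3*7 + 4 = 25, q_3 = 3*2 + 1 = 7.
  i=4: a_4=3, p_4 = 3*25 + 7 = 82, q_4 = 3*7 + 2 = 23.
  i=5: a_5=11, p_5 = 11*82 + 25 = 927, q_5 = 11*23 + 7 = 260.
q_5 = 260 > 80, so the last convergent with denominator <= 80 is p_4/q_4 = 82/23.
The closest fraction with denominator <= 80 is either p_4/q_4 or the intermediate fraction (k*p_4 + p_3)/(k*q_4 + q_3) with the largest k >= 1 whose denominator stays <= 80; these approach x as k grows, and every other convergent or intermediate fraction in range is farther away.
Largest k: floor((80 - q_3)/q_4) = floor((80 - 7)/23) = 3.
That gives (3*82 + 25)/(3*23 + 7) = 271/76.
Compare the errors: |x - 82/23| = |927*23 - 82*260|/(260*23) = 1/5980, and |x - 271/76| = |927*76 - 271*260|/(260*76) = 8/19760.
Cross-multiplying, 1*19760 = 19760 < 47840 = 8*5980, so 1/5980 is smaller: the convergent 82/23 is closer to x than 271/76.

82/23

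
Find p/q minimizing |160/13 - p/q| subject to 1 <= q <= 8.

Expand x = 160/13 as a continued fraction with the Euclidean algorithm:
  160 = 12*13 + 4, so a_0 = 12.
  13 = 3*4 + 1, so a_1 = 3.
  4 = 4*1 + 0, so a_2 = 4.
so x = [12; 3, 4].
Convergents (p_i = a_i*p_{i-1} + p_{i-2}, q_i = a_i*q_{i-1} + q_{i-2} with p_{-2}=0, p_{-1}=1, q_{-2}=1, q_{-1}=0), until the denominator exceeds 8:
  i=0: a_0=12, p_0 = 12*1 + 0 = 12, q_0 = 12*0 + 1 = 1.
  i=1: a_1=3, p_1 = 3*12 + 1 = 37, q_1 = 3*1 + 0 = 3.
  i=2: a_2=4, p_2 = 4*37 + 12 = 160, q_2 = 4*3 + 1 = 13.
q_2 = 13 > 8, so the last convergent with denominator <= 8 is p_1/q_1 = 37/3.
The closest fraction with denominator <= 8 is either p_1/q_1 or the intermediate fraction (k*p_1 + p_0)/(k*q_1 + q_0) with the largest k >= 1 whose denominator stays <= 8; these approach x as k grows, and every other convergent or intermediate fraction in range is farther away.
Largest k: floor((8 - q_0)/q_1) = floor((8 - 1)/3) = 2.
That gives (2*37 + 12)/(2*3 + 1) = 86/7.
Compare the errors: |x - 37/3| = |160*3 - 37*13|/(13*3) = 1/39, and |x - 86/7| = |160*7 - 86*13|/(13*7) = 2/91.
Cross-multiplying, 2*39 = 78 < 91 = 1*91, so 2/91 is smaller: the intermediate fraction 86/7 is closer to x than 37/3.

86/7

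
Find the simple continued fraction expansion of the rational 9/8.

[1; 8]

Run the Euclidean algorithm on 9 and 8; the successive quotients are the partial quotients a_0, a_1, ... (each step inverts the fractional part left over by the previous one):
  9 = 1*8 + 1, so a_0 = 1.
  8 = 8*1 + 0, so a_1 = 8.
The remainder reaches 0 after 2 divisions, so the expansion has 2 partial quotients, read off in order.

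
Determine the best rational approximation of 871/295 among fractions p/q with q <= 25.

Expand x = 871/295 as a continued fraction with the Euclidean algorithm:
  871 = 2*295 + 281, so a_0 = 2.
  295 = 1*281 + 14, so a_1 = 1.
  281 = 20*14 + 1, so a_2 = 20.
  14 = 14*1 + 0, so a_3 = 14.
so x = [2; 1, 20, 14].
Convergents (p_i = a_i*p_{i-1} + p_{i-2}, q_i = a_i*q_{i-1} + q_{i-2} with p_{-2}=0, p_{-1}=1, q_{-2}=1, q_{-1}=0), until the denominator exceeds 25:
  i=0: a_0=2, p_0 = 2*1 + 0 = 2, q_0 = 2*0 + 1 = 1.
  i=1: a_1=1, p_1 = 1*2 + 1 = 3, q_1 = 1*1 + 0 = 1.
  i=2: a_2=20, p_2 = 20*3 + 2 = 62, q_2 = 20*1 + 1 = 21.
  i=3: a_3=14, p_3 = 14*62 + 3 = 871, q_3 = 14*21 + 1 = 295.
q_3 = 295 > 25, so the last convergent with denominator <= 25 is p_2/q_2 = 62/21.
The closest fraction with denominator <= 25 is either p_2/q_2 or the intermediate fraction (k*p_2 + p_1)/(k*q_2 + q_1) with the largest k >= 1 whose denominator stays <= 25; these approach x as k grows, and every other convergent or intermediate fraction in range is farther away.
Largest k: floor((25 - q_1)/q_2) = floor((25 - 1)/21) = 1.
That gives (1*62 + 3)/(1*21 + 1) = 65/22.
Compare the errors: |x - 62/21| = |871*21 - 62*295|/(295*21) = 1/6195, and |x - 65/22| = |871*22 - 65*295|/(295*22) = 13/6490.
Cross-multiplying, 1*6490 = 6490 < 80535 = 13*6195, so 1/6195 is smaller: the convergent 62/21 is closer to x than 65/22.

62/21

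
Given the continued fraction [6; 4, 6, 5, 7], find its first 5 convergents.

Using the convergent recurrence p_i = a_i*p_{i-1} + p_{i-2}, q_i = a_i*q_{i-1} + q_{i-2} with p_{-2}=0, p_{-1}=1, q_{-2}=1, q_{-1}=0:
  i=0: a_0=6, p_0 = 6*1 + 0 = 6, q_0 = 6*0 + 1 = 1.
  i=1: a_1=4, p_1 = 4*6 + 1 = 25, q_1 = 4*1 + 0 = 4.
  i=2: a_2=6, p_2 = 6*25 + 6 = 156, q_2 = 6*4 + 1 = 25.
  i=3: a_3=5, p_3 = 5*156 + 25 = 805, q_3 = 5*25 + 4 = 129.
  i=4: a_4=7, p_4 = 7*805 + 156 = 5791, q_4 = 7*129 + 25 = 928.

6/1, 25/4, 156/25, 805/129, 5791/928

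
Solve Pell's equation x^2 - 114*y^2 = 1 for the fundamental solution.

First expand sqrt(114) as a continued fraction. With x_i = (sqrt(114) + m_i)/d_i and (m_0, d_0) = (0, 1): a_0 = floor(sqrt(114)) = 10, since 10^2 = 100 <= 114 < 121 = 11^2.
Iterate m_{i+1} = d_i*a_i - m_i, d_{i+1} = (114 - m_{i+1}^2)/d_i, a_{i+1} = floor((a_0 + m_{i+1})/d_{i+1}):
  m_1 = 1*10 - 0 = 10, d_1 = (114 - 10^2)/1 = 14/1 = 14, a_1 = floor((10 + 10)/14) = 1.
  m_2 = 14*1 - 10 = 4, d_2 = (114 - 4^2)/14 = 98/14 = 7, a_2 = floor((10 + 4)/7) = 2.
  m_3 = 7*2 - 4 = 10, d_3 = (114 - 10^2)/7 = 14/7 = 2, a_3 = floor((10 + 10)/2) = 10.
  m_4 = 2*10 - 10 = 10, d_4 = (114 - 10^2)/2 = 14/2 = 7, a_4 = floor((10 + 10)/7) = 2.
  m_5 = 7*2 - 10 = 4, d_5 = (114 - 4^2)/7 = 98/7 = 14, a_5 = floor((10 + 4)/14) = 1.
  m_6 = 14*1 - 4 = 10, d_6 = (114 - 10^2)/14 = 14/14 = 1, a_6 = floor((10 + 10)/1) = 20.
  m_7 = 1*20 - 10 = 10, d_7 = (114 - 10^2)/1 = 14/1 = 14: (m_7, d_7) = (m_1, d_1) = (10, 14), so from here the quotients repeat a_1, ..., a_6; the period length is 6.
So sqrt(114) = [10; (1, 2, 10, 2, 1, 20)] with period length k = 6.
k is even, so the fundamental solution of x^2 - 114y^2 = 1 is (p_{k-1}, q_{k-1}) = (p_5, q_5); compute convergents through index 5.
Convergents (p_i = a_i*p_{i-1} + p_{i-2}, q_i = a_i*q_{i-1} + q_{i-2} with p_{-2}=0, p_{-1}=1, q_{-2}=1, q_{-1}=0):
  i=0: a_0=10, p_0 = 10*1 + 0 = 10, q_0 = 10*0 + 1 = 1.
  i=1: a_1=1, p_1 = 1*10 + 1 = 11, q_1 = 1*1 + 0 = 1.
  i=2: a_2=2, p_2 = 2*11 + 10 = 32, q_2 = 2*1 + 1 = 3.
  i=3: a_3=10, p_3 = 10*32 + 11 = 331, q_3 = 10*3 + 1 = 31.
  i=4: a_4=2, p_4 = 2*331 + 32 = 694, q_4 = 2*31 + 3 = 65.
  i=5: a_5=1, p_5 = 1*694 + 331 = 1025, q_5 = 1*65 + 31 = 96.
Check: 1025^2 - 114*96^2 = 1050625 - 1050624 = 1, so (x, y) = (1025, 96) solves the equation, and by the theorem it is the least positive solution.

(x, y) = (1025, 96)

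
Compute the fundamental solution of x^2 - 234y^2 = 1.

(x, y) = (5201, 340)

First expand sqrt(234) as a continued fraction. With x_i = (sqrt(234) + m_i)/d_i and (m_0, d_0) = (0, 1): a_0 = floor(sqrt(234)) = 15, since 15^2 = 225 <= 234 < 256 = 16^2.
Iterate m_{i+1} = d_i*a_i - m_i, d_{i+1} = (234 - m_{i+1}^2)/d_i, a_{i+1} = floor((a_0 + m_{i+1})/d_{i+1}):
  m_1 = 1*15 - 0 = 15, d_1 = (234 - 15^2)/1 = 9/1 = 9, a_1 = floor((15 + 15)/9) = 3.
  m_2 = 9*3 - 15 = 12, d_2 = (234 - 12^2)/9 = 90/9 = 10, a_2 = floor((15 + 12)/10) = 2.
  m_3 = 10*2 - 12 = 8, d_3 = (234 - 8^2)/10 = 170/10 = 17, a_3 = floor((15 + 8)/17) = 1.
  m_4 = 17*1 - 8 = 9, d_4 = (234 - 9^2)/17 = 153/17 = 9, a_4 = floor((15 + 9)/9) = 2.
  m_5 = 9*2 - 9 = 9, d_5 = (234 - 9^2)/9 = 153/9 = 17, a_5 = floor((15 + 9)/17) = 1.
  m_6 = 17*1 - 9 = 8, d_6 = (234 - 8^2)/17 = 170/17 = 10, a_6 = floor((15 + 8)/10) = 2.
  m_7 = 10*2 - 8 = 12, d_7 = (234 - 12^2)/10 = 90/10 = 9, a_7 = floor((15 + 12)/9) = 3.
  m_8 = 9*3 - 12 = 15, d_8 = (234 - 15^2)/9 = 9/9 = 1, a_8 = floor((15 + 15)/1) = 30.
  m_9 = 1*30 - 15 = 15, d_9 = (234 - 15^2)/1 = 9/1 = 9: (m_9, d_9) = (m_1, d_1) = (15, 9), so from here the quotients repeat a_1, ..., a_8; the period length is 8.
So sqrt(234) = [15; (3, 2, 1, 2, 1, 2, 3, 30)] with period length k = 8.
k is even, so the fundamental solution of x^2 - 234y^2 = 1 is (p_{k-1}, q_{k-1}) = (p_7, q_7); compute convergents through index 7.
Convergents (p_i = a_i*p_{i-1} + p_{i-2}, q_i = a_i*q_{i-1} + q_{i-2} with p_{-2}=0, p_{-1}=1, q_{-2}=1, q_{-1}=0):
  i=0: a_0=15, p_0 = 15*1 + 0 = 15, q_0 = 15*0 + 1 = 1.
  i=1: a_1=3, p_1 = 3*15 + 1 = 46, q_1 = 3*1 + 0 = 3.
  i=2: a_2=2, p_2 = 2*46 + 15 = 107, q_2 = 2*3 + 1 = 7.
  i=3: a_3=1, p_3 = 1*107 + 46 = 153, q_3 = 1*7 + 3 = 10.
  i=4: a_4=2, p_4 = 2*153 + 107 = 413, q_4 = 2*10 + 7 = 27.
  i=5: a_5=1, p_5 = 1*413 + 153 = 566, q_5 = 1*27 + 10 = 37.
  i=6: a_6=2, p_6 = 2*566 + 413 = 1545, q_6 = 2*37 + 27 = 101.
  i=7: a_7=3, p_7 = 3*1545 + 566 = 5201, q_7 = 3*101 + 37 = 340.
Check: 5201^2 - 234*340^2 = 27050401 - 27050400 = 1, so (x, y) = (5201, 340) solves the equation, and by the theorem it is the least positive solution.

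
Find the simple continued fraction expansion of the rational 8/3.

[2; 1, 2]

Run the Euclidean algorithm on 8 and 3; the successive quotients are the partial quotients a_0, a_1, ... (each step inverts the fractional part left over by the previous one):
  8 = 2*3 + 2, so a_0 = 2.
  3 = 1*2 + 1, so a_1 = 1.
  2 = 2*1 + 0, so a_2 = 2.
The remainder reaches 0 after 3 divisions, so the expansion has 3 partial quotients, read off in order.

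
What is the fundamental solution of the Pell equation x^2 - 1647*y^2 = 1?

(x, y) = (487, 12)

First expand sqrt(1647) as a continued fraction. With x_i = (sqrt(1647) + m_i)/d_i and (m_0, d_0) = (0, 1): a_0 = floor(sqrt(1647)) = 40, since 40^2 = 1600 <= 1647 < 1681 = 41^2.
Iterate m_{i+1} = d_i*a_i - m_i, d_{i+1} = (1647 - m_{i+1}^2)/d_i, a_{i+1} = floor((a_0 + m_{i+1})/d_{i+1}):
  m_1 = 1*40 - 0 = 40, d_1 = (1647 - 40^2)/1 = 47/1 = 47, a_1 = floor((40 + 40)/47) = 1.
  m_2 = 47*1 - 40 = 7, d_2 = (1647 - 7^2)/47 = 1598/47 = 34, a_2 = floor((40 + 7)/34) = 1.
  m_3 = 34*1 - 7 = 27, d_3 = (1647 - 27^2)/34 = 918/34 = 27, a_3 = floor((40 + 27)/27) = 2.
  m_4 = 27*2 - 27 = 27, d_4 = (1647 - 27^2)/27 = 918/27 = 34, a_4 = floor((40 + 27)/34) = 1.
  m_5 = 34*1 - 27 = 7, d_5 = (1647 - 7^2)/34 = 1598/34 = 47, a_5 = floor((40 + 7)/47) = 1.
  m_6 = 47*1 - 7 = 40, d_6 = (1647 - 40^2)/47 = 47/47 = 1, a_6 = floor((40 + 40)/1) = 80.
  m_7 = 1*80 - 40 = 40, d_7 = (1647 - 40^2)/1 = 47/1 = 47: (m_7, d_7) = (m_1, d_1) = (40, 47), so from here the quotients repeat a_1, ..., a_6; the period length is 6.
So sqrt(1647) = [40; (1, 1, 2, 1, 1, 80)] with period length k = 6.
k is even, so the fundamental solution of x^2 - 1647y^2 = 1 is (p_{k-1}, q_{k-1}) = (p_5, q_5); compute convergents through index 5.
Convergents (p_i = a_i*p_{i-1} + p_{i-2}, q_i = a_i*q_{i-1} + q_{i-2} with p_{-2}=0, p_{-1}=1, q_{-2}=1, q_{-1}=0):
  i=0: a_0=40, p_0 = 40*1 + 0 = 40, q_0 = 40*0 + 1 = 1.
  i=1: a_1=1, p_1 = 1*40 + 1 = 41, q_1 = 1*1 + 0 = 1.
  i=2: a_2=1, p_2 = 1*41 + 40 = 81, q_2 = 1*1 + 1 = 2.
  i=3: a_3=2, p_3 = 2*81 + 41 = 203, q_3 = 2*2 + 1 = 5.
  i=4: a_4=1, p_4 = 1*203 + 81 = 284, q_4 = 1*5 + 2 = 7.
  i=5: a_5=1, p_5 = 1*284 + 203 = 487, q_5 = 1*7 + 5 = 12.
Check: 487^2 - 1647*12^2 = 237169 - 237168 = 1, so (x, y) = (487, 12) solves the equation, and by the theorem it is the least positive solution.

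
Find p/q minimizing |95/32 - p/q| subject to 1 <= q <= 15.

3/1

Expand x = 95/32 as a continued fraction with the Euclidean algorithm:
  95 = 2*32 + 31, so a_0 = 2.
  32 = 1*31 + 1, so a_1 = 1.
  31 = 31*1 + 0, so a_2 = 31.
so x = [2; 1, 31].
Convergents (p_i = a_i*p_{i-1} + p_{i-2}, q_i = a_i*q_{i-1} + q_{i-2} with p_{-2}=0, p_{-1}=1, q_{-2}=1, q_{-1}=0), until the denominator exceeds 15:
  i=0: a_0=2, p_0 = 2*1 + 0 = 2, q_0 = 2*0 + 1 = 1.
  i=1: a_1=1, p_1 = 1*2 + 1 = 3, q_1 = 1*1 + 0 = 1.
  i=2: a_2=31, p_2 = 31*3 + 2 = 95, q_2 = 31*1 + 1 = 32.
q_2 = 32 > 15, so the last convergent with denominator <= 15 is p_1/q_1 = 3/1.
The closest fraction with denominator <= 15 is either p_1/q_1 or the intermediate fraction (k*p_1 + p_0)/(k*q_1 + q_0) with the largest k >= 1 whose denominator stays <= 15; these approach x as k grows, and every other convergent or intermediate fraction in range is farther away.
Largest k: floor((15 - q_0)/q_1) = floor((15 - 1)/1) = 14.
That gives (14*3 + 2)/(14*1 + 1) = 44/15.
Compare the errors: |x - 3/1| = |95*1 - 3*32|/(32*1) = 1/32, and |x - 44/15| = |95*15 - 44*32|/(32*15) = 17/480.
Cross-multiplying, 1*480 = 480 < 544 = 17*32, so 1/32 is smaller: the convergent 3/1 is closer to x than 44/15.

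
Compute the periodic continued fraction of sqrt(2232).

[47; (4, 10, 4, 94)]

Write x_i = (sqrt(2232) + m_i)/d_i with (m_0, d_0) = (0, 1). a_0 = floor(sqrt(2232)) = 47, since 47^2 = 2209 <= 2232 < 2304 = 48^2.
Iterate m_{i+1} = d_i*a_i - m_i, d_{i+1} = (2232 - m_{i+1}^2)/d_i, a_{i+1} = floor((a_0 + m_{i+1})/d_{i+1}):
  m_1 = 1*47 - 0 = 47, d_1 = (2232 - 47^2)/1 = 23/1 = 23, a_1 = floor((47 + 47)/23) = 4.
  m_2 = 23*4 - 47 = 45, d_2 = (2232 - 45^2)/23 = 207/23 = 9, a_2 = floor((47 + 45)/9) = 10.
  m_3 = 9*10 - 45 = 45, d_3 = (2232 - 45^2)/9 = 207/9 = 23, a_3 = floor((47 + 45)/23) = 4.
  m_4 = 23*4 - 45 = 47, d_4 = (2232 - 47^2)/23 = 23/23 = 1, a_4 = floor((47 + 47)/1) = 94.
  m_5 = 1*94 - 47 = 47, d_5 = (2232 - 47^2)/1 = 23/1 = 23: (m_5, d_5) = (m_1, d_1) = (47, 23), so from here the quotients repeat a_1, ..., a_4; the period length is 4.
Hence the expansion of sqrt(2232) is a_0 = 47 followed by the repeating block 4, 10, 4, 94 (period 4).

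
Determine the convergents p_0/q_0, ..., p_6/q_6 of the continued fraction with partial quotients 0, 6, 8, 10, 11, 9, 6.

0/1, 1/6, 8/49, 81/496, 899/5505, 8172/50041, 49931/305751

Using the convergent recurrence p_i = a_i*p_{i-1} + p_{i-2}, q_i = a_i*q_{i-1} + q_{i-2} with p_{-2}=0, p_{-1}=1, q_{-2}=1, q_{-1}=0:
  i=0: a_0=0, p_0 = 0*1 + 0 = 0, q_0 = 0*0 + 1 = 1.
  i=1: a_1=6, p_1 = 6*0 + 1 = 1, q_1 = 6*1 + 0 = 6.
  i=2: a_2=8, p_2 = 8*1 + 0 = 8, q_2 = 8*6 + 1 = 49.
  i=3: a_3=10, p_3 = 10*8 + 1 = 81, q_3 = 10*49 + 6 = 496.
  i=4: a_4=11, p_4 = 11*81 + 8 = 899, q_4 = 11*496 + 49 = 5505.
  i=5: a_5=9, p_5 = 9*899 + 81 = 8172, q_5 = 9*5505 + 496 = 50041.
  i=6: a_6=6, p_6 = 6*8172 + 899 = 49931, q_6 = 6*50041 + 5505 = 305751.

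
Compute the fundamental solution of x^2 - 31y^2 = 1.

First expand sqrt(31) as a continued fraction. With x_i = (sqrt(31) + m_i)/d_i and (m_0, d_0) = (0, 1): a_0 = floor(sqrt(31)) = 5, since 5^2 = 25 <= 31 < 36 = 6^2.
Iterate m_{i+1} = d_i*a_i - m_i, d_{i+1} = (31 - m_{i+1}^2)/d_i, a_{i+1} = floor((a_0 + m_{i+1})/d_{i+1}):
  m_1 = 1*5 - 0 = 5, d_1 = (31 - 5^2)/1 = 6/1 = 6, a_1 = floor((5 + 5)/6) = 1.
  m_2 = 6*1 - 5 = 1, d_2 = (31 - 1^2)/6 = 30/6 = 5, a_2 = floor((5 + 1)/5) = 1.
  m_3 = 5*1 - 1 = 4, d_3 = (31 - 4^2)/5 = 15/5 = 3, a_3 = floor((5 + 4)/3) = 3.
  m_4 = 3*3 - 4 = 5, d_4 = (31 - 5^2)/3 = 6/3 = 2, a_4 = floor((5 + 5)/2) = 5.
  m_5 = 2*5 - 5 = 5, d_5 = (31 - 5^2)/2 = 6/2 = 3, a_5 = floor((5 + 5)/3) = 3.
  m_6 = 3*3 - 5 = 4, d_6 = (31 - 4^2)/3 = 15/3 = 5, a_6 = floor((5 + 4)/5) = 1.
  m_7 = 5*1 - 4 = 1, d_7 = (31 - 1^2)/5 = 30/5 = 6, a_7 = floor((5 + 1)/6) = 1.
  m_8 = 6*1 - 1 = 5, d_8 = (31 - 5^2)/6 = 6/6 = 1, a_8 = floor((5 + 5)/1) = 10.
  m_9 = 1*10 - 5 = 5, d_9 = (31 - 5^2)/1 = 6/1 = 6: (m_9, d_9) = (m_1, d_1) = (5, 6), so from here the quotients repeat a_1, ..., a_8; the period length is 8.
So sqrt(31) = [5; (1, 1, 3, 5, 3, 1, 1, 10)] with period length k = 8.
k is even, so the fundamental solution of x^2 - 31y^2 = 1 is (p_{k-1}, q_{k-1}) = (p_7, q_7); compute convergents through index 7.
Convergents (p_i = a_i*p_{i-1} + p_{i-2}, q_i = a_i*q_{i-1} + q_{i-2} with p_{-2}=0, p_{-1}=1, q_{-2}=1, q_{-1}=0):
  i=0: a_0=5, p_0 = 5*1 + 0 = 5, q_0 = 5*0 + 1 = 1.
  i=1: a_1=1, p_1 = 1*5 + 1 = 6, q_1 = 1*1 + 0 = 1.
  i=2: a_2=1, p_2 = 1*6 + 5 = 11, q_2 = 1*1 + 1 = 2.
  i=3: a_3=3, p_3 = 3*11 + 6 = 39, q_3 = 3*2 + 1 = 7.
  i=4: a_4=5, p_4 = 5*39 + 11 = 206, q_4 = 5*7 + 2 = 37.
  i=5: a_5=3, p_5 = 3*206 + 39 = 657, q_5 = 3*37 + 7 = 118.
  i=6: a_6=1, p_6 = 1*657 + 206 = 863, q_6 = 1*118 + 37 = 155.
  i=7: a_7=1, p_7 = 1*863 + 657 = 1520, q_7 = 1*155 + 118 = 273.
Check: 1520^2 - 31*273^2 = 2310400 - 2310399 = 1, so (x, y) = (1520, 273) solves the equation, and by the theorem it is the least positive solution.

(x, y) = (1520, 273)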